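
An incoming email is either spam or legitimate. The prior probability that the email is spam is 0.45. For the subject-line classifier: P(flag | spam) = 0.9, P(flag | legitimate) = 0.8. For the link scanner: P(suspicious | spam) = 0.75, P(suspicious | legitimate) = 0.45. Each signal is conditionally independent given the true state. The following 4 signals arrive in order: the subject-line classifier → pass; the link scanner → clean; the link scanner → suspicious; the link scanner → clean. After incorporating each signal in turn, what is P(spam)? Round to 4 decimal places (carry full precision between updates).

0.1235

After the subject-line classifier='pass': P(spam) = 0.1·0.4500 / (0.1·0.4500 + 0.2·0.5500) ≈ 0.2903
After the link scanner='clean': P(spam) = 0.25·0.2903 / (0.25·0.2903 + 0.55·0.7097) ≈ 0.1568
After the link scanner='suspicious': P(spam) = 0.75·0.1568 / (0.75·0.1568 + 0.45·0.8432) ≈ 0.2366
After the link scanner='clean': P(spam) = 0.25·0.2366 / (0.25·0.2366 + 0.55·0.7634) ≈ 0.1235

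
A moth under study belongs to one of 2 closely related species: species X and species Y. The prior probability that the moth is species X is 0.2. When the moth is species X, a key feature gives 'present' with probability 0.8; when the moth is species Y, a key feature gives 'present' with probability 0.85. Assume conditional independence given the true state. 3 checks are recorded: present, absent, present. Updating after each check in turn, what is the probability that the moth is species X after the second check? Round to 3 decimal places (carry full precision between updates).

0.239

After 'present': P(species X) = 0.8·0.2000 / (0.8·0.2000 + 0.85·0.8000) ≈ 0.1905
After 'absent': P(species X) = 0.2·0.1905 / (0.2·0.1905 + 0.15·0.8095) ≈ 0.2388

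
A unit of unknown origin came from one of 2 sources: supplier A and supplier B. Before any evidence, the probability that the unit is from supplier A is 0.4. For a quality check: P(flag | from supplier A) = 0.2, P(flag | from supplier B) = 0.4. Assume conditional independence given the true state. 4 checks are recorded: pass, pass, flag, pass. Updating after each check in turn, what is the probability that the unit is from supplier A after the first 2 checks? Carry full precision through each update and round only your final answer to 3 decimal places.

0.542

Each posterior becomes the prior for the next update.
After 'pass': P(supplier A) = 0.8·0.4000 / (0.8·0.4000 + 0.6·0.6000) ≈ 0.4706
After 'pass': P(supplier A) = 0.8·0.4706 / (0.8·0.4706 + 0.6·0.5294) ≈ 0.5424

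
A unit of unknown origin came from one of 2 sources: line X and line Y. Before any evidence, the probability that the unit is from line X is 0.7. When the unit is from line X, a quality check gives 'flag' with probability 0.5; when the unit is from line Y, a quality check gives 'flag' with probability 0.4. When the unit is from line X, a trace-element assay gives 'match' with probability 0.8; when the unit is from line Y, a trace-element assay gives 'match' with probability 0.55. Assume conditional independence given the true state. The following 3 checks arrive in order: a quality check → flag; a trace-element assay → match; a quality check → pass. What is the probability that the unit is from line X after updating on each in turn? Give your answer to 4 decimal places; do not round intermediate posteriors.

After a quality check='flag': P(line X) = 0.5·0.7000 / (0.5·0.7000 + 0.4·0.3000) ≈ 0.7447
After a trace-element assay='match': P(line X) = 0.8·0.7447 / (0.8·0.7447 + 0.55·0.2553) ≈ 0.8092
After a quality check='pass': P(line X) = 0.5·0.8092 / (0.5·0.8092 + 0.6·0.1908) ≈ 0.7795

0.7795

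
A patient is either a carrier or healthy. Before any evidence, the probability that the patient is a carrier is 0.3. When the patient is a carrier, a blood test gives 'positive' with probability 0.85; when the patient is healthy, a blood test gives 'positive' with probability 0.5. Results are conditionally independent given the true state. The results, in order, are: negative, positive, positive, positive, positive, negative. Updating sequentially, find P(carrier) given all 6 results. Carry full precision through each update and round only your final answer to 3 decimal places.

0.244

After 'negative': P(carrier) = 0.15·0.3000 / (0.15·0.3000 + 0.5·0.7000) ≈ 0.1139
After 'positive': P(carrier) = 0.85·0.1139 / (0.85·0.1139 + 0.5·0.8861) ≈ 0.1794
After 'positive': P(carrier) = 0.85·0.1794 / (0.85·0.1794 + 0.5·0.8206) ≈ 0.2709
After 'positive': P(carrier) = 0.85·0.2709 / (0.85·0.2709 + 0.5·0.7291) ≈ 0.3871
After 'positive': P(carrier) = 0.85·0.3871 / (0.85·0.3871 + 0.5·0.6129) ≈ 0.5178
After 'negative': P(carrier) = 0.15·0.5178 / (0.15·0.5178 + 0.5·0.4822) ≈ 0.2437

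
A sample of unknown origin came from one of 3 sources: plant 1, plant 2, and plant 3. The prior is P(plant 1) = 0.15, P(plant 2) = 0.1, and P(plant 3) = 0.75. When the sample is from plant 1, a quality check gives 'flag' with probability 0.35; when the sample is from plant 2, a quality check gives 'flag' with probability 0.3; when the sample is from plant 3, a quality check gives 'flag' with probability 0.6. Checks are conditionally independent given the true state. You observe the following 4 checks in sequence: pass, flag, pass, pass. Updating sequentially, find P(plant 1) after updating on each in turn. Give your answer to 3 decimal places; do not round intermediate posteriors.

0.269

Apply Bayes' rule sequentially, carrying P(plant 1) forward.
After 'pass': normaliser = 0.65·0.1500 + 0.7·0.1000 + 0.4·0.7500; P(plant 1) ≈ 0.2086, P(plant 2) ≈ 0.1497, P(plant 3) ≈ 0.6417
After 'flag': normaliser = 0.35·0.2086 + 0.3·0.1497 + 0.6·0.6417; P(plant 1) ≈ 0.1451, P(plant 2) ≈ 0.0893, P(plant 3) ≈ 0.7656
After 'pass': normaliser = 0.65·0.1451 + 0.7·0.0893 + 0.4·0.7656; P(plant 1) ≈ 0.2037, P(plant 2) ≈ 0.1350, P(plant 3) ≈ 0.6613
After 'pass': normaliser = 0.65·0.2037 + 0.7·0.1350 + 0.4·0.6613; P(plant 1) ≈ 0.2695, P(plant 2) ≈ 0.1923, P(plant 3) ≈ 0.5382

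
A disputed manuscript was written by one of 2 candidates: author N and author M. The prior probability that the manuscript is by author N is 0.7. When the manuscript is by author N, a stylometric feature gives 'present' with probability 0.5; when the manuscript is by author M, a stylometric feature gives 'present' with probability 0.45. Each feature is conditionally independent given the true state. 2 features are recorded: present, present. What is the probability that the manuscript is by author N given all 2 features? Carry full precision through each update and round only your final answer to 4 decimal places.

After 'present': P(author N) = 0.5·0.7000 / (0.5·0.7000 + 0.45·0.3000) ≈ 0.7216
After 'present': P(author N) = 0.5·0.7216 / (0.5·0.7216 + 0.45·0.2784) ≈ 0.7423

0.7423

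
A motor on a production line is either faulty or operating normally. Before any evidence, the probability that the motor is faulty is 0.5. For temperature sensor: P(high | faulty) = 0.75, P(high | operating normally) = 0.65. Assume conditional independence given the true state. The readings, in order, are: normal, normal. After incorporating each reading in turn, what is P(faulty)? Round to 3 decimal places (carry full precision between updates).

0.338

After 'normal': P(faulty) = 0.25·0.5000 / (0.25·0.5000 + 0.35·0.5000) ≈ 0.4167
After 'normal': P(faulty) = 0.25·0.4167 / (0.25·0.4167 + 0.35·0.5833) ≈ 0.3378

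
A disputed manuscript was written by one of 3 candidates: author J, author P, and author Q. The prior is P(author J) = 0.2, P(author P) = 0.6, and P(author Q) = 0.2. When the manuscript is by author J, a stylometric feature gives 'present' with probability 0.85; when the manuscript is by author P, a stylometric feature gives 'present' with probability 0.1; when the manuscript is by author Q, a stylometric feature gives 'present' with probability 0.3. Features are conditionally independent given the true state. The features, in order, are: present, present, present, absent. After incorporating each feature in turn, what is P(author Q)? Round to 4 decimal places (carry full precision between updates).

0.1662

Apply Bayes' rule sequentially, carrying P(author Q) forward.
After 'present': normaliser = 0.85·0.2000 + 0.1·0.6000 + 0.3·0.2000; P(author J) ≈ 0.5862, P(author P) ≈ 0.2069, P(author Q) ≈ 0.2069
After 'present': normaliser = 0.85·0.5862 + 0.1·0.2069 + 0.3·0.2069; P(author J) ≈ 0.8576, P(author P) ≈ 0.0356, P(author Q) ≈ 0.1068
After 'present': normaliser = 0.85·0.8576 + 0.1·0.0356 + 0.3·0.1068; P(author J) ≈ 0.9534, P(author P) ≈ 0.0047, P(author Q) ≈ 0.0419
After 'absent': normaliser = 0.15·0.9534 + 0.9·0.0047 + 0.7·0.0419; P(author J) ≈ 0.8101, P(author P) ≈ 0.0237, P(author Q) ≈ 0.1662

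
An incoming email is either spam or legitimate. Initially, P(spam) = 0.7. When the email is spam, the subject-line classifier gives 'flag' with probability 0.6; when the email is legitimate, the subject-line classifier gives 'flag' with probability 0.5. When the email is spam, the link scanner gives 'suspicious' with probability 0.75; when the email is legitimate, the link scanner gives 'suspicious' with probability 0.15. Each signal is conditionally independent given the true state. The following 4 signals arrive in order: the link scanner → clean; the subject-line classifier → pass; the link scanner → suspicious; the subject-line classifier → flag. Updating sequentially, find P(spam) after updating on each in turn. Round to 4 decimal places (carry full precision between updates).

After the link scanner='clean': P(spam) = 0.25·0.7000 / (0.25·0.7000 + 0.85·0.3000) ≈ 0.4070
After the subject-line classifier='pass': P(spam) = 0.4·0.4070 / (0.4·0.4070 + 0.5·0.5930) ≈ 0.3544
After the link scanner='suspicious': P(spam) = 0.75·0.3544 / (0.75·0.3544 + 0.15·0.6456) ≈ 0.7330
After the subject-line classifier='flag': P(spam) = 0.6·0.7330 / (0.6·0.7330 + 0.5·0.2670) ≈ 0.7671

0.7671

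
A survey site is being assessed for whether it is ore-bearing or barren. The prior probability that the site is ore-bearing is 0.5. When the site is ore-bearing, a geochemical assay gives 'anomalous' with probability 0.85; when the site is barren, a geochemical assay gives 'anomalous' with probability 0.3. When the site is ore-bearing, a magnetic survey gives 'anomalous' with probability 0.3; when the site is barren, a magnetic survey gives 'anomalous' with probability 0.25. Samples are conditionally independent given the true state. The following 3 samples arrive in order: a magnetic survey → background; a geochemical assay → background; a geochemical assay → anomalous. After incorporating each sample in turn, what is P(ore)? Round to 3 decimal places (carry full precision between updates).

After a magnetic survey='background': P(ore) = 0.7·0.5000 / (0.7·0.5000 + 0.75·0.5000) ≈ 0.4828
After a geochemical assay='background': P(ore) = 0.15·0.4828 / (0.15·0.4828 + 0.7·0.5172) ≈ 0.1667
After a geochemical assay='anomalous': P(ore) = 0.85·0.1667 / (0.85·0.1667 + 0.3·0.8333) ≈ 0.3617

0.362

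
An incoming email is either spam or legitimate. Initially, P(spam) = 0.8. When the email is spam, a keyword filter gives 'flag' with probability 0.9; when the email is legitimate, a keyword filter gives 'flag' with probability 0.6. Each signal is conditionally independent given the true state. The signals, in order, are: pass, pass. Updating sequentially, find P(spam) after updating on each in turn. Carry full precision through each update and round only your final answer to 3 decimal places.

0.200

After 'pass': P(spam) = 0.1·0.8000 / (0.1·0.8000 + 0.4·0.2000) ≈ 0.5000
After 'pass': P(spam) = 0.1·0.5000 / (0.1·0.5000 + 0.4·0.5000) ≈ 0.2000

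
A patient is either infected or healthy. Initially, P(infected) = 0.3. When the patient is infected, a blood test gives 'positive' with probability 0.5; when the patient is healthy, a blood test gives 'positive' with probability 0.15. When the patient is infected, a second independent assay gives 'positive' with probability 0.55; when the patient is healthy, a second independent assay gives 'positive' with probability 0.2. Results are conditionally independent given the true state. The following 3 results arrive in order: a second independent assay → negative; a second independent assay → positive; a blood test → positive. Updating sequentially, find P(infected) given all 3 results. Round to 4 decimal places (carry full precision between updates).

Each posterior becomes the prior for the next update.
After a second independent assay='negative': P(infected) = 0.45·0.3000 / (0.45·0.3000 + 0.8·0.7000) ≈ 0.1942
After a second independent assay='positive': P(infected) = 0.55·0.1942 / (0.55·0.1942 + 0.2·0.8058) ≈ 0.3987
After a blood test='positive': P(infected) = 0.5·0.3987 / (0.5·0.3987 + 0.15·0.6013) ≈ 0.6885

0.6885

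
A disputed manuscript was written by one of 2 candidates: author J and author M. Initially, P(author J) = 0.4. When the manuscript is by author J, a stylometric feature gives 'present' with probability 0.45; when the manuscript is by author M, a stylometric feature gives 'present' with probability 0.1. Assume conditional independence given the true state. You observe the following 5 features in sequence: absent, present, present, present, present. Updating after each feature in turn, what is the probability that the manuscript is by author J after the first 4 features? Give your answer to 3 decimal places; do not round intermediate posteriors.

After 'absent': P(author J) = 0.55·0.4000 / (0.55·0.4000 + 0.9·0.6000) ≈ 0.2895
After 'present': P(author J) = 0.45·0.2895 / (0.45·0.2895 + 0.1·0.7105) ≈ 0.6471
After 'present': P(author J) = 0.45·0.6471 / (0.45·0.6471 + 0.1·0.3529) ≈ 0.8919
After 'present': P(author J) = 0.45·0.8919 / (0.45·0.8919 + 0.1·0.1081) ≈ 0.9738

0.974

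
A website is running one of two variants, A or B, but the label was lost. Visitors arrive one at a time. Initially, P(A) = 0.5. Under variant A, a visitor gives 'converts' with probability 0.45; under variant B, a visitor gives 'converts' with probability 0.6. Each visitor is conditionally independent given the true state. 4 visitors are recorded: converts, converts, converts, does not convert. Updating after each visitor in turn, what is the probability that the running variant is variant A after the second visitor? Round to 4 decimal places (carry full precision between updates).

After 'converts': P(A) = 0.45·0.5000 / (0.45·0.5000 + 0.6·0.5000) ≈ 0.4286
After 'converts': P(A) = 0.45·0.4286 / (0.45·0.4286 + 0.6·0.5714) ≈ 0.3600

0.3600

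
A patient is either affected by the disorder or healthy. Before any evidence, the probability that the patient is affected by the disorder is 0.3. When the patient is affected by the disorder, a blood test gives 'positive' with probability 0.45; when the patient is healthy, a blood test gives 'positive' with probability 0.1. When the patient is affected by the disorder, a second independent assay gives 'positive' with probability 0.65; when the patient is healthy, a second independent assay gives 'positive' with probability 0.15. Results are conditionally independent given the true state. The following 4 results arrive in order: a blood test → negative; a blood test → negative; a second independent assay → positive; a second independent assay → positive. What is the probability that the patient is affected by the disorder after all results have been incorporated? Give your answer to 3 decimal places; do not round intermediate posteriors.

After a blood test='negative': P(affected) = 0.55·0.3000 / (0.55·0.3000 + 0.9·0.7000) ≈ 0.2075
After a blood test='negative': P(affected) = 0.55·0.2075 / (0.55·0.2075 + 0.9·0.7925) ≈ 0.1380
After a second independent assay='positive': P(affected) = 0.65·0.1380 / (0.65·0.1380 + 0.15·0.8620) ≈ 0.4095
After a second independent assay='positive': P(affected) = 0.65·0.4095 / (0.65·0.4095 + 0.15·0.5905) ≈ 0.7503

0.750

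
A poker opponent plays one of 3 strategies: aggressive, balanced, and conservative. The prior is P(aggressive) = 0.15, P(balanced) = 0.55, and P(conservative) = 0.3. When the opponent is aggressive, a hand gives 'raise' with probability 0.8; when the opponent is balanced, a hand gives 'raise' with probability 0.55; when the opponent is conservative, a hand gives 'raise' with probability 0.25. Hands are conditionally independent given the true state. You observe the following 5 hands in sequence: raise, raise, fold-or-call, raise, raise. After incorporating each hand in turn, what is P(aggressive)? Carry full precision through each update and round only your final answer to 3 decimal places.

After 'raise': normaliser = 0.8·0.1500 + 0.55·0.5500 + 0.25·0.3000; P(aggressive) ≈ 0.2412, P(balanced) ≈ 0.6080, P(conservative) ≈ 0.1508
After 'raise': normaliser = 0.8·0.2412 + 0.55·0.6080 + 0.25·0.1508; P(aggressive) ≈ 0.3415, P(balanced) ≈ 0.5918, P(conservative) ≈ 0.0667
After 'fold-or-call': normaliser = 0.2·0.3415 + 0.45·0.5918 + 0.75·0.0667; P(aggressive) ≈ 0.1776, P(balanced) ≈ 0.6924, P(conservative) ≈ 0.1301
After 'raise': normaliser = 0.8·0.1776 + 0.55·0.6924 + 0.25·0.1301; P(aggressive) ≈ 0.2558, P(balanced) ≈ 0.6857, P(conservative) ≈ 0.0585
After 'raise': normaliser = 0.8·0.2558 + 0.55·0.6857 + 0.25·0.0585; P(aggressive) ≈ 0.3431, P(balanced) ≈ 0.6324, P(conservative) ≈ 0.0245

0.343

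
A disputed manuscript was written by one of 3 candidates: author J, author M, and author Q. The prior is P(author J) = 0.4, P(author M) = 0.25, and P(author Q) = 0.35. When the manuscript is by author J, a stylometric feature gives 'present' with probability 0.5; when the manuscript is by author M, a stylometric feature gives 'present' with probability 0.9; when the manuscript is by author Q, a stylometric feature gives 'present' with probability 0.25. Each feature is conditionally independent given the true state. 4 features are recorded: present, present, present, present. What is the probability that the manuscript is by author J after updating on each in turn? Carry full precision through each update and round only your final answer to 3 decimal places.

0.131

After 'present': normaliser = 0.5·0.4000 + 0.9·0.2500 + 0.25·0.3500; P(author J) ≈ 0.3902, P(author M) ≈ 0.4390, P(author Q) ≈ 0.1707
After 'present': normaliser = 0.5·0.3902 + 0.9·0.4390 + 0.25·0.1707; P(author J) ≈ 0.3083, P(author M) ≈ 0.6243, P(author Q) ≈ 0.0674
After 'present': normaliser = 0.5·0.3083 + 0.9·0.6243 + 0.25·0.0674; P(author J) ≈ 0.2103, P(author M) ≈ 0.7667, P(author Q) ≈ 0.0230
After 'present': normaliser = 0.5·0.2103 + 0.9·0.7667 + 0.25·0.0230; P(author J) ≈ 0.1313, P(author M) ≈ 0.8615, P(author Q) ≈ 0.0072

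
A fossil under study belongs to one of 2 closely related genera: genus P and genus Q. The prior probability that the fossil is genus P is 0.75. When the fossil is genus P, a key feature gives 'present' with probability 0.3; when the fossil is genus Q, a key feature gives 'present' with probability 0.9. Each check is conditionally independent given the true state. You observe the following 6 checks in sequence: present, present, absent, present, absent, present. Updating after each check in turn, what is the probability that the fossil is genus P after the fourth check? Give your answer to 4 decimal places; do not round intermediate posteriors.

0.4375

Each posterior becomes the prior for the next update.
After 'present': P(genus P) = 0.3·0.7500 / (0.3·0.7500 + 0.9·0.2500) ≈ 0.5000
After 'present': P(genus P) = 0.3·0.5000 / (0.3·0.5000 + 0.9·0.5000) ≈ 0.2500
After 'absent': P(genus P) = 0.7·0.2500 / (0.7·0.2500 + 0.1·0.7500) ≈ 0.7000
After 'present': P(genus P) = 0.3·0.7000 / (0.3·0.7000 + 0.9·0.3000) ≈ 0.4375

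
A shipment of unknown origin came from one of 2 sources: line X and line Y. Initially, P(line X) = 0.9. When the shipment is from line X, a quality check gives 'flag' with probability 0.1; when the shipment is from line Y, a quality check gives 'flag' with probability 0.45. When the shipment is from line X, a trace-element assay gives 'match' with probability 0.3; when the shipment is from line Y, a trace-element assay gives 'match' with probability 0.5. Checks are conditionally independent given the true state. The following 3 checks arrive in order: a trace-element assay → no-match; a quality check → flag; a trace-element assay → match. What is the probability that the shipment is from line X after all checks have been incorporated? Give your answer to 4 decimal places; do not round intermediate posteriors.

0.6269

Apply Bayes' rule sequentially, carrying P(line X) forward.
After a trace-element assay='no-match': P(line X) = 0.7·0.9000 / (0.7·0.9000 + 0.5·0.1000) ≈ 0.9265
After a quality check='flag': P(line X) = 0.1·0.9265 / (0.1·0.9265 + 0.45·0.0735) ≈ 0.7368
After a trace-element assay='match': P(line X) = 0.3·0.7368 / (0.3·0.7368 + 0.5·0.2632) ≈ 0.6269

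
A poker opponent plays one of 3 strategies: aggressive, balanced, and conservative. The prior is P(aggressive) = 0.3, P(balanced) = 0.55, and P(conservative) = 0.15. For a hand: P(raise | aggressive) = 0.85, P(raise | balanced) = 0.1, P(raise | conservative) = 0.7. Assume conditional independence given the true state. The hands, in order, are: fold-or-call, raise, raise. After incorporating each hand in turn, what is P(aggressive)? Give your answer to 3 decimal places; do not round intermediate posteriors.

After 'fold-or-call': normaliser = 0.15·0.3000 + 0.9·0.5500 + 0.3·0.1500; P(aggressive) ≈ 0.0769, P(balanced) ≈ 0.8462, P(conservative) ≈ 0.0769
After 'raise': normaliser = 0.85·0.0769 + 0.1·0.8462 + 0.7·0.0769; P(aggressive) ≈ 0.3208, P(balanced) ≈ 0.4151, P(conservative) ≈ 0.2642
After 'raise': normaliser = 0.85·0.3208 + 0.1·0.4151 + 0.7·0.2642; P(aggressive) ≈ 0.5463, P(balanced) ≈ 0.0832, P(conservative) ≈ 0.3705

0.546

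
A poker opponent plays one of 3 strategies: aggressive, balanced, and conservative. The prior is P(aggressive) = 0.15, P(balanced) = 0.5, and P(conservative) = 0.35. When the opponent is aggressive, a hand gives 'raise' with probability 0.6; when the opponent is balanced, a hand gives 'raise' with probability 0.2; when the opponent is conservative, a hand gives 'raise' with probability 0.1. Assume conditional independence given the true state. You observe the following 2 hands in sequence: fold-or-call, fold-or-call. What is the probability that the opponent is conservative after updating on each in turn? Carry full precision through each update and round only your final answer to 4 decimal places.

Apply Bayes' rule sequentially, carrying P(conservative) forward.
After 'fold-or-call': normaliser = 0.4·0.1500 + 0.8·0.5000 + 0.9·0.3500; P(aggressive) ≈ 0.0774, P(balanced) ≈ 0.5161, P(conservative) ≈ 0.4065
After 'fold-or-call': normaliser = 0.4·0.0774 + 0.8·0.5161 + 0.9·0.4065; P(aggressive) ≈ 0.0382, P(balanced) ≈ 0.5100, P(conservative) ≈ 0.4518

0.4518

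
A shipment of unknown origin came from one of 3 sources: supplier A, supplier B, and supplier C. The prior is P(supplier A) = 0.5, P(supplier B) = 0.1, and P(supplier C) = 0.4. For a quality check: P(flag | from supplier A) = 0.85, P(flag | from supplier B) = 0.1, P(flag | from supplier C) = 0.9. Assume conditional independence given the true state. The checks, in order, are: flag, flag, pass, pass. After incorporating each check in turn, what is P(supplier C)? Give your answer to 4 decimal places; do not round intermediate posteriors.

0.2661

After 'flag': normaliser = 0.85·0.5000 + 0.1·0.1000 + 0.9·0.4000; P(supplier A) ≈ 0.5346, P(supplier B) ≈ 0.0126, P(supplier C) ≈ 0.4528
After 'flag': normaliser = 0.85·0.5346 + 0.1·0.0126 + 0.9·0.4528; P(supplier A) ≈ 0.5264, P(supplier B) ≈ 0.0015, P(supplier C) ≈ 0.4721
After 'pass': normaliser = 0.15·0.5264 + 0.9·0.0015 + 0.1·0.4721; P(supplier A) ≈ 0.6194, P(supplier B) ≈ 0.0103, P(supplier C) ≈ 0.3703
After 'pass': normaliser = 0.15·0.6194 + 0.9·0.0103 + 0.1·0.3703; P(supplier A) ≈ 0.6674, P(supplier B) ≈ 0.0665, P(supplier C) ≈ 0.2661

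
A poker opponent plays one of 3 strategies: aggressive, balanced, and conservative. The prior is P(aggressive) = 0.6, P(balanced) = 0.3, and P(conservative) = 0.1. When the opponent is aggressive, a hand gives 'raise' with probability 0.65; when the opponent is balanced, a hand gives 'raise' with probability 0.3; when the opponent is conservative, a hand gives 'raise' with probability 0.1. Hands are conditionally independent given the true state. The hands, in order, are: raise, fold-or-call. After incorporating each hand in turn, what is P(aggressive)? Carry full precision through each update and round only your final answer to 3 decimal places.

0.655

After 'raise': normaliser = 0.65·0.6000 + 0.3·0.3000 + 0.1·0.1000; P(aggressive) ≈ 0.7959, P(balanced) ≈ 0.1837, P(conservative) ≈ 0.0204
After 'fold-or-call': normaliser = 0.35·0.7959 + 0.7·0.1837 + 0.9·0.0204; P(aggressive) ≈ 0.6547, P(balanced) ≈ 0.3022, P(conservative) ≈ 0.0432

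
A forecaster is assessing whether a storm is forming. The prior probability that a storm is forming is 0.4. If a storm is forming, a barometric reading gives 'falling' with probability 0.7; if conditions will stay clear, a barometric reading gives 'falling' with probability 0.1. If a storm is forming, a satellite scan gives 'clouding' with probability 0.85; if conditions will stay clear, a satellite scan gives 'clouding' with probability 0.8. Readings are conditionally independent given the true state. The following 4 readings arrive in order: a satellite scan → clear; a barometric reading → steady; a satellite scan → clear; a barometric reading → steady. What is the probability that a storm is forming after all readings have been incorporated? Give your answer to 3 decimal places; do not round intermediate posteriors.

After a satellite scan='clear': P(storm) = 0.15·0.4000 / (0.15·0.4000 + 0.2·0.6000) ≈ 0.3333
After a barometric reading='steady': P(storm) = 0.3·0.3333 / (0.3·0.3333 + 0.9·0.6667) ≈ 0.1429
After a satellite scan='clear': P(storm) = 0.15·0.1429 / (0.15·0.1429 + 0.2·0.8571) ≈ 0.1111
After a barometric reading='steady': P(storm) = 0.3·0.1111 / (0.3·0.1111 + 0.9·0.8889) ≈ 0.0400

0.040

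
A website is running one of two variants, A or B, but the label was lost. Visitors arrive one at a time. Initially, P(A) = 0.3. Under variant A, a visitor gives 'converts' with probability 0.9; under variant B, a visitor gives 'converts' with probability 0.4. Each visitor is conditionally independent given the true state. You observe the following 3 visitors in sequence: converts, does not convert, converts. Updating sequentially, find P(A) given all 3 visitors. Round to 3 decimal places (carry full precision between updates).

After 'converts': P(A) = 0.9·0.3000 / (0.9·0.3000 + 0.4·0.7000) ≈ 0.4909
After 'does not convert': P(A) = 0.1·0.4909 / (0.1·0.4909 + 0.6·0.5091) ≈ 0.1385
After 'converts': P(A) = 0.9·0.1385 / (0.9·0.1385 + 0.4·0.8615) ≈ 0.2656

0.266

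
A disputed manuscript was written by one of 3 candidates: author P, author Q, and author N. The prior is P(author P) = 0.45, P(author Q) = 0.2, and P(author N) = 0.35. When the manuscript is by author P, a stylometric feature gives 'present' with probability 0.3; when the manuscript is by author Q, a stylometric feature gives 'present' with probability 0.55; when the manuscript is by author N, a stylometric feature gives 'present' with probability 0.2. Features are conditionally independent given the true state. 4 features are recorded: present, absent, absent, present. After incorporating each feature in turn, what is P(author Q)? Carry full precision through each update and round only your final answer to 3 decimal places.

After 'present': normaliser = 0.3·0.4500 + 0.55·0.2000 + 0.2·0.3500; P(author P) ≈ 0.4286, P(author Q) ≈ 0.3492, P(author N) ≈ 0.2222
After 'absent': normaliser = 0.7·0.4286 + 0.45·0.3492 + 0.8·0.2222; P(author P) ≈ 0.4725, P(author Q) ≈ 0.2475, P(author N) ≈ 0.2800
After 'absent': normaliser = 0.7·0.4725 + 0.45·0.2475 + 0.8·0.2800; P(author P) ≈ 0.4965, P(author Q) ≈ 0.1672, P(author N) ≈ 0.3363
After 'present': normaliser = 0.3·0.4965 + 0.55·0.1672 + 0.2·0.3363; P(author P) ≈ 0.4834, P(author Q) ≈ 0.2984, P(author N) ≈ 0.2182

0.298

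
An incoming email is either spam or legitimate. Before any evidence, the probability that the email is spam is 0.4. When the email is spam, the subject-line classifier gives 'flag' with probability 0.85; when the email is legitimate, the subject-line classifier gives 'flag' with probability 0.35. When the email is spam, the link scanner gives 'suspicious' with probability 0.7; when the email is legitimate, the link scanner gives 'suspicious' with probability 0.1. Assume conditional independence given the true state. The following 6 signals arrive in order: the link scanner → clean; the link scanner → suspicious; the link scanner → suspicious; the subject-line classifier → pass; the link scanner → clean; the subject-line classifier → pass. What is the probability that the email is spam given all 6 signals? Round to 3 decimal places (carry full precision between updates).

Each posterior becomes the prior for the next update.
After the link scanner='clean': P(spam) = 0.3·0.4000 / (0.3·0.4000 + 0.9·0.6000) ≈ 0.1818
After the link scanner='suspicious': P(spam) = 0.7·0.1818 / (0.7·0.1818 + 0.1·0.8182) ≈ 0.6087
After the link scanner='suspicious': P(spam) = 0.7·0.6087 / (0.7·0.6087 + 0.1·0.3913) ≈ 0.9159
After the subject-line classifier='pass': P(spam) = 0.15·0.9159 / (0.15·0.9159 + 0.65·0.0841) ≈ 0.7153
After the link scanner='clean': P(spam) = 0.3·0.7153 / (0.3·0.7153 + 0.9·0.2847) ≈ 0.4558
After the subject-line classifier='pass': P(spam) = 0.15·0.4558 / (0.15·0.4558 + 0.65·0.5442) ≈ 0.1620

0.162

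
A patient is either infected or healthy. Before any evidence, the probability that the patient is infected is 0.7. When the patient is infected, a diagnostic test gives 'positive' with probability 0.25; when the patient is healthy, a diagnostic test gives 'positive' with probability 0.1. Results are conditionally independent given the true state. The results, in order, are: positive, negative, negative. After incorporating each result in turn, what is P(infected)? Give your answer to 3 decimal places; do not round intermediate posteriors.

0.802

Apply Bayes' rule sequentially, carrying P(infected) forward.
After 'positive': P(infected) = 0.25·0.7000 / (0.25·0.7000 + 0.1·0.3000) ≈ 0.8537
After 'negative': P(infected) = 0.75·0.8537 / (0.75·0.8537 + 0.9·0.1463) ≈ 0.8294
After 'negative': P(infected) = 0.75·0.8294 / (0.75·0.8294 + 0.9·0.1706) ≈ 0.8020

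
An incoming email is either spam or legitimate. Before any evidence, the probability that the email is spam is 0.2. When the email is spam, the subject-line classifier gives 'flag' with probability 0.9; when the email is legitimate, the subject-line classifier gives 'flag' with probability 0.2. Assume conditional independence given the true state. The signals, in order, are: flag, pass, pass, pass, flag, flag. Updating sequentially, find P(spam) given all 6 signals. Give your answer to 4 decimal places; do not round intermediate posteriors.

After 'flag': P(spam) = 0.9·0.2000 / (0.9·0.2000 + 0.2·0.8000) ≈ 0.5294
After 'pass': P(spam) = 0.1·0.5294 / (0.1·0.5294 + 0.8·0.4706) ≈ 0.1233
After 'pass': P(spam) = 0.1·0.1233 / (0.1·0.1233 + 0.8·0.8767) ≈ 0.0173
After 'pass': P(spam) = 0.1·0.0173 / (0.1·0.0173 + 0.8·0.9827) ≈ 0.0022
After 'flag': P(spam) = 0.9·0.0022 / (0.9·0.0022 + 0.2·0.9978) ≈ 0.0098
After 'flag': P(spam) = 0.9·0.0098 / (0.9·0.0098 + 0.2·0.9902) ≈ 0.0426

0.0426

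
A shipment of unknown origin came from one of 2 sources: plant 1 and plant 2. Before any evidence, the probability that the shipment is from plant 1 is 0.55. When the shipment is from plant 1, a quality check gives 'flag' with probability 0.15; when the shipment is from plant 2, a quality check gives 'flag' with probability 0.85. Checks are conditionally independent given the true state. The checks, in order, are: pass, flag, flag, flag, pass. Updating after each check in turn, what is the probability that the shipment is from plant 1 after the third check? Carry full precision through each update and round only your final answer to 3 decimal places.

0.177

After 'pass': P(plant 1) = 0.85·0.5500 / (0.85·0.5500 + 0.15·0.4500) ≈ 0.8738
After 'flag': P(plant 1) = 0.15·0.8738 / (0.15·0.8738 + 0.85·0.1262) ≈ 0.5500
After 'flag': P(plant 1) = 0.15·0.5500 / (0.15·0.5500 + 0.85·0.4500) ≈ 0.1774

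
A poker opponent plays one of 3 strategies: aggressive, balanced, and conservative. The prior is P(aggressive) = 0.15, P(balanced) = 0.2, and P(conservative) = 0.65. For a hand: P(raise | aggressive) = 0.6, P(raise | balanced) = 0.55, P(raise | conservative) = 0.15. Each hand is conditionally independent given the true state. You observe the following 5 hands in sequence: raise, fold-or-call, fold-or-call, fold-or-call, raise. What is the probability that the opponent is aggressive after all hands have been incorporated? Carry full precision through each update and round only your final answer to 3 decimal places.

0.193

After 'raise': normaliser = 0.6·0.1500 + 0.55·0.2000 + 0.15·0.6500; P(aggressive) ≈ 0.3025, P(balanced) ≈ 0.3697, P(conservative) ≈ 0.3277
After 'fold-or-call': normaliser = 0.4·0.3025 + 0.45·0.3697 + 0.85·0.3277; P(aggressive) ≈ 0.2138, P(balanced) ≈ 0.2940, P(conservative) ≈ 0.4922
After 'fold-or-call': normaliser = 0.4·0.2138 + 0.45·0.2940 + 0.85·0.4922; P(aggressive) ≈ 0.1344, P(balanced) ≈ 0.2079, P(conservative) ≈ 0.6576
After 'fold-or-call': normaliser = 0.4·0.1344 + 0.45·0.2079 + 0.85·0.6576; P(aggressive) ≈ 0.0761, P(balanced) ≈ 0.1325, P(conservative) ≈ 0.7914
After 'raise': normaliser = 0.6·0.0761 + 0.55·0.1325 + 0.15·0.7914; P(aggressive) ≈ 0.1925, P(balanced) ≈ 0.3071, P(conservative) ≈ 0.5003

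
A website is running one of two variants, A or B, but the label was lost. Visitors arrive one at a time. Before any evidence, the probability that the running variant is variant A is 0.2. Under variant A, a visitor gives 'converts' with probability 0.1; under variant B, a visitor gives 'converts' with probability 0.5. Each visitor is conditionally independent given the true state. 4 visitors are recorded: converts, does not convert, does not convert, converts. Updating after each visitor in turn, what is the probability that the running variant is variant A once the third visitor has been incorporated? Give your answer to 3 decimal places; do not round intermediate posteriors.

0.139

After 'converts': P(A) = 0.1·0.2000 / (0.1·0.2000 + 0.5·0.8000) ≈ 0.0476
After 'does not convert': P(A) = 0.9·0.0476 / (0.9·0.0476 + 0.5·0.9524) ≈ 0.0826
After 'does not convert': P(A) = 0.9·0.0826 / (0.9·0.0826 + 0.5·0.9174) ≈ 0.1394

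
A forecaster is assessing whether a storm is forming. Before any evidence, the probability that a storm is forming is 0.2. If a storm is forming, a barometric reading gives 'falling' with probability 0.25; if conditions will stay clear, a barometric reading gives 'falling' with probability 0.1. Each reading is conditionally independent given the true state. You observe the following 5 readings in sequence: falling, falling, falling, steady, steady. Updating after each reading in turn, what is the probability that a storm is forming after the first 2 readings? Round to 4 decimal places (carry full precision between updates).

After 'falling': P(storm) = 0.25·0.2000 / (0.25·0.2000 + 0.1·0.8000) ≈ 0.3846
After 'falling': P(storm) = 0.25·0.3846 / (0.25·0.3846 + 0.1·0.6154) ≈ 0.6098

0.6098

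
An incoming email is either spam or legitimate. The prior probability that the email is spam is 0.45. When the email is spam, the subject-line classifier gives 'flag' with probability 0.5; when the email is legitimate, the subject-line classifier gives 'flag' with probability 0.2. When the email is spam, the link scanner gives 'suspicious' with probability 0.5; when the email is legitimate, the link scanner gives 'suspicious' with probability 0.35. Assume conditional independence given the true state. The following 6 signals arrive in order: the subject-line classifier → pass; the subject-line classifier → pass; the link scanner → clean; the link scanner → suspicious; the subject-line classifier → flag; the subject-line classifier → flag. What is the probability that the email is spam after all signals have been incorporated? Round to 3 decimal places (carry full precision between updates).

After the subject-line classifier='pass': P(spam) = 0.5·0.4500 / (0.5·0.4500 + 0.8·0.5500) ≈ 0.3383
After the subject-line classifier='pass': P(spam) = 0.5·0.3383 / (0.5·0.3383 + 0.8·0.6617) ≈ 0.2422
After the link scanner='clean': P(spam) = 0.5·0.2422 / (0.5·0.2422 + 0.65·0.7578) ≈ 0.1973
After the link scanner='suspicious': P(spam) = 0.5·0.1973 / (0.5·0.1973 + 0.35·0.8027) ≈ 0.2599
After the subject-line classifier='flag': P(spam) = 0.5·0.2599 / (0.5·0.2599 + 0.2·0.7401) ≈ 0.4675
After the subject-line classifier='flag': P(spam) = 0.5·0.4675 / (0.5·0.4675 + 0.2·0.5325) ≈ 0.6870

0.687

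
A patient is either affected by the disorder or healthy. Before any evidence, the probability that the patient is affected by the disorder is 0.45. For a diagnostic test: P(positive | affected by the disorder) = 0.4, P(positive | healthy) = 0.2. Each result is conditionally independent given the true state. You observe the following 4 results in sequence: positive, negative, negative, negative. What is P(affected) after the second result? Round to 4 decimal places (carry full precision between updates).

After 'positive': P(affected) = 0.4·0.4500 / (0.4·0.4500 + 0.2·0.5500) ≈ 0.6207
After 'negative': P(affected) = 0.6·0.6207 / (0.6·0.6207 + 0.8·0.3793) ≈ 0.5510

0.5510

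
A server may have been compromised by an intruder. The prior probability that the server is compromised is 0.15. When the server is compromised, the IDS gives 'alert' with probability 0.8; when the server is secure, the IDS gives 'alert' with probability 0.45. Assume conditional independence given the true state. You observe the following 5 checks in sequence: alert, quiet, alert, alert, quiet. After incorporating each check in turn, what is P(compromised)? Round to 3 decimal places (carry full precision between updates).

After 'alert': P(compromised) = 0.8·0.1500 / (0.8·0.1500 + 0.45·0.8500) ≈ 0.2388
After 'quiet': P(compromised) = 0.2·0.2388 / (0.2·0.2388 + 0.55·0.7612) ≈ 0.1024
After 'alert': P(compromised) = 0.8·0.1024 / (0.8·0.1024 + 0.45·0.8976) ≈ 0.1686
After 'alert': P(compromised) = 0.8·0.1686 / (0.8·0.1686 + 0.45·0.8314) ≈ 0.2650
After 'quiet': P(compromised) = 0.2·0.2650 / (0.2·0.2650 + 0.55·0.7350) ≈ 0.1159

0.116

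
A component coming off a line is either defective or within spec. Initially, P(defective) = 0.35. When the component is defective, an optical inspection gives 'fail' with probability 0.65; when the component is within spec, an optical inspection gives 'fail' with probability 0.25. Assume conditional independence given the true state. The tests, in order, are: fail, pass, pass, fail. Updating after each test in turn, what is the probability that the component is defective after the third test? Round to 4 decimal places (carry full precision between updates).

0.2337

Each posterior becomes the prior for the next update.
After 'fail': P(defective) = 0.65·0.3500 / (0.65·0.3500 + 0.25·0.6500) ≈ 0.5833
After 'pass': P(defective) = 0.35·0.5833 / (0.35·0.5833 + 0.75·0.4167) ≈ 0.3952
After 'pass': P(defective) = 0.35·0.3952 / (0.35·0.3952 + 0.75·0.6048) ≈ 0.2337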